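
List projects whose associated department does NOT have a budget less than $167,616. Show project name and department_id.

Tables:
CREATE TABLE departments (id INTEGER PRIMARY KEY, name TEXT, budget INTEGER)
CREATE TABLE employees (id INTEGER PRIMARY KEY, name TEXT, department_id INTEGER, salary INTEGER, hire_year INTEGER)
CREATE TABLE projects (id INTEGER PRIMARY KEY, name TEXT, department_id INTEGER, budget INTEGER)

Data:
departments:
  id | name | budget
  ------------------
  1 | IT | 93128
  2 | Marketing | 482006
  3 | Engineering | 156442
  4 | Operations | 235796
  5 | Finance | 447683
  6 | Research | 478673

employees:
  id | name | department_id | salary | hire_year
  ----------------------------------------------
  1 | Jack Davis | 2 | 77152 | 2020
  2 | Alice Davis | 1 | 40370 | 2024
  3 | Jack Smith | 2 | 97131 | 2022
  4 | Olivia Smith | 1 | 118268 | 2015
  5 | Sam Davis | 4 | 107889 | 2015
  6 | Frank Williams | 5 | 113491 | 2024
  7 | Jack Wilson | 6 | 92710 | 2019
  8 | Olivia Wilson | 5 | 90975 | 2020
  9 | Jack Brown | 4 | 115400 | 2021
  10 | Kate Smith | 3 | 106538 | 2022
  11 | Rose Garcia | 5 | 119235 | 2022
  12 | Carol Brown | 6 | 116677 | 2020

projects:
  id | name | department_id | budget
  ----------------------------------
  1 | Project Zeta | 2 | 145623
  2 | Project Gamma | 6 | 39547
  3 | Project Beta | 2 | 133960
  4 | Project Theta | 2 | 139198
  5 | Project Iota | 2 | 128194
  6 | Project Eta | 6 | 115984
SELECT name, department_id FROM projects WHERE department_id NOT IN (SELECT id FROM departments WHERE budget < 167616)

Execution result:
name | department_id
Project Zeta | 2
Project Gamma | 6
Project Beta | 2
Project Theta | 2
Project Iota | 2
Project Eta | 6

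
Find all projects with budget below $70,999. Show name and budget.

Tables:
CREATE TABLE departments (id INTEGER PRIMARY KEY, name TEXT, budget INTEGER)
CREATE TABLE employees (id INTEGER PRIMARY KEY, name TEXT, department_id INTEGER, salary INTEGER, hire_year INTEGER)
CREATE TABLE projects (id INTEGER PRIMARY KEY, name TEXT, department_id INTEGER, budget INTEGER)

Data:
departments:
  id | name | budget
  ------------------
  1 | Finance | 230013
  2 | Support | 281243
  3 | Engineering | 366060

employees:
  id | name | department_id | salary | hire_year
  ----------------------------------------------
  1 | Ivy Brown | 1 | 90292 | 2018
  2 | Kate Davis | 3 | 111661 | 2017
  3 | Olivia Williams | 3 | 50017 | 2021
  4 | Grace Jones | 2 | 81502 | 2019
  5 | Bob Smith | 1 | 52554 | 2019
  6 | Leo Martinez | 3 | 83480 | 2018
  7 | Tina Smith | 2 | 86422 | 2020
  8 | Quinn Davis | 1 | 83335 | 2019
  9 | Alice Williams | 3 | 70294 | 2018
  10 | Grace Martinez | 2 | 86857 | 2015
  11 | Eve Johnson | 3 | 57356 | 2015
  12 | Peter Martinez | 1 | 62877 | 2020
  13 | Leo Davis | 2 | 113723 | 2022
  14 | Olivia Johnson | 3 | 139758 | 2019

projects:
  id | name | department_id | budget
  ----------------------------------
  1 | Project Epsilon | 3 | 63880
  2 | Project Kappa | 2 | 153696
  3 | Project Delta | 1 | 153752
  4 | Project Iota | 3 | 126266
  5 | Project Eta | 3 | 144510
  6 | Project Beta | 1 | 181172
SELECT name, budget FROM projects WHERE budget < 70999

Execution result:
name | budget
Project Epsilon | 63880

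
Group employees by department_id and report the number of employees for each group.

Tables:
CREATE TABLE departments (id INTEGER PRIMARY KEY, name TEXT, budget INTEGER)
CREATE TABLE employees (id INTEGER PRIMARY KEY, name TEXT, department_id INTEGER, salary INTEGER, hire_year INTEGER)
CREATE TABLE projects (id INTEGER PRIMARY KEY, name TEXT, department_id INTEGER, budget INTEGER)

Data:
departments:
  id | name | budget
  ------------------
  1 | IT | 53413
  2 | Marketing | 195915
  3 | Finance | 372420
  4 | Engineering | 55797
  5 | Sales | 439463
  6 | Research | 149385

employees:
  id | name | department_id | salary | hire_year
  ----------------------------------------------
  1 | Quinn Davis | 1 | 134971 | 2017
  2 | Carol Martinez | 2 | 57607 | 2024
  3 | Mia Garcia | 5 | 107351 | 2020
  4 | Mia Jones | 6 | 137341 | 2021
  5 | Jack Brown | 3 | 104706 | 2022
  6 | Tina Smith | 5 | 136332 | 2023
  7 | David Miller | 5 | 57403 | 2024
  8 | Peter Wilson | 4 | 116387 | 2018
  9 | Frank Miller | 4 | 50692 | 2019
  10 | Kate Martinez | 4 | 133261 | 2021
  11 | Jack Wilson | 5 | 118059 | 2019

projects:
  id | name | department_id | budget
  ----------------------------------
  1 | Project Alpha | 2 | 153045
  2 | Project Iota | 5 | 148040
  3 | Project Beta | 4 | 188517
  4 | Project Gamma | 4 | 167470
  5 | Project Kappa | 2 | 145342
SELECT department_id, COUNT(*) AS n FROM employees GROUP BY department_id

Execution result:
department_id | n
1 | 1
2 | 1
3 | 1
4 | 3
5 | 4
6 | 1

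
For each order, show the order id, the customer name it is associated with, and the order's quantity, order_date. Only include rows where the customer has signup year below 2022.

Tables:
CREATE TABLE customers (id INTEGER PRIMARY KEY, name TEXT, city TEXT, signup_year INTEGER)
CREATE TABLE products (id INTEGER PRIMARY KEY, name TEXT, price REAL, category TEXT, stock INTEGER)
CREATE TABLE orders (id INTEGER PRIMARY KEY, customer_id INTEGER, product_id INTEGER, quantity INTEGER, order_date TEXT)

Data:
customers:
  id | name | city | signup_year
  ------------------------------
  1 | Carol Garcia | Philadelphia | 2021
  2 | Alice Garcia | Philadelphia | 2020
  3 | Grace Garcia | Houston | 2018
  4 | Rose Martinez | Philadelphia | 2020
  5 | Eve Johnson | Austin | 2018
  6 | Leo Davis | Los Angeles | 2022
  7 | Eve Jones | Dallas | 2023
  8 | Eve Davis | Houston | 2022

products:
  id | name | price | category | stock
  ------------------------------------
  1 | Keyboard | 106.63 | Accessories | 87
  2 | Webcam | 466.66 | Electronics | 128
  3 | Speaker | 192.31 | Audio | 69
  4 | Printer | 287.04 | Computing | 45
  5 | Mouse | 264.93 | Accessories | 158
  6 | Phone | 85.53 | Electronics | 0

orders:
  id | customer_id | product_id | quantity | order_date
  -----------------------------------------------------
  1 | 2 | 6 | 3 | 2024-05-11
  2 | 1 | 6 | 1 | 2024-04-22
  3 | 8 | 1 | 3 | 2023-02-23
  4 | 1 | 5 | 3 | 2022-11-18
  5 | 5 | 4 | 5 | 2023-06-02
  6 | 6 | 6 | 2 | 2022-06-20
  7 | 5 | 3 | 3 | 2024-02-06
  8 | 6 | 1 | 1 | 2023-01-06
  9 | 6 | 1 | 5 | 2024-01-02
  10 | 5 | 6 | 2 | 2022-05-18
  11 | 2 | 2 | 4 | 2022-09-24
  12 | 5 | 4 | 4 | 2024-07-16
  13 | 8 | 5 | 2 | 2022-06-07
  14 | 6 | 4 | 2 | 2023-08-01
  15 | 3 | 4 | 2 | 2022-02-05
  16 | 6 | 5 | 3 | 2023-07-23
SELECT c.id, p.name AS customer, c.quantity, c.order_date FROM orders c JOIN customers p ON c.customer_id = p.id WHERE p.signup_year < 2022

Execution result:
id | customer | quantity | order_date
1 | Alice Garcia | 3 | 2024-05-11
2 | Carol Garcia | 1 | 2024-04-22
4 | Carol Garcia | 3 | 2022-11-18
5 | Eve Johnson | 5 | 2023-06-02
7 | Eve Johnson | 3 | 2024-02-06
10 | Eve Johnson | 2 | 2022-05-18
11 | Alice Garcia | 4 | 2022-09-24
12 | Eve Johnson | 4 | 2024-07-16
15 | Grace Garcia | 2 | 2022-02-05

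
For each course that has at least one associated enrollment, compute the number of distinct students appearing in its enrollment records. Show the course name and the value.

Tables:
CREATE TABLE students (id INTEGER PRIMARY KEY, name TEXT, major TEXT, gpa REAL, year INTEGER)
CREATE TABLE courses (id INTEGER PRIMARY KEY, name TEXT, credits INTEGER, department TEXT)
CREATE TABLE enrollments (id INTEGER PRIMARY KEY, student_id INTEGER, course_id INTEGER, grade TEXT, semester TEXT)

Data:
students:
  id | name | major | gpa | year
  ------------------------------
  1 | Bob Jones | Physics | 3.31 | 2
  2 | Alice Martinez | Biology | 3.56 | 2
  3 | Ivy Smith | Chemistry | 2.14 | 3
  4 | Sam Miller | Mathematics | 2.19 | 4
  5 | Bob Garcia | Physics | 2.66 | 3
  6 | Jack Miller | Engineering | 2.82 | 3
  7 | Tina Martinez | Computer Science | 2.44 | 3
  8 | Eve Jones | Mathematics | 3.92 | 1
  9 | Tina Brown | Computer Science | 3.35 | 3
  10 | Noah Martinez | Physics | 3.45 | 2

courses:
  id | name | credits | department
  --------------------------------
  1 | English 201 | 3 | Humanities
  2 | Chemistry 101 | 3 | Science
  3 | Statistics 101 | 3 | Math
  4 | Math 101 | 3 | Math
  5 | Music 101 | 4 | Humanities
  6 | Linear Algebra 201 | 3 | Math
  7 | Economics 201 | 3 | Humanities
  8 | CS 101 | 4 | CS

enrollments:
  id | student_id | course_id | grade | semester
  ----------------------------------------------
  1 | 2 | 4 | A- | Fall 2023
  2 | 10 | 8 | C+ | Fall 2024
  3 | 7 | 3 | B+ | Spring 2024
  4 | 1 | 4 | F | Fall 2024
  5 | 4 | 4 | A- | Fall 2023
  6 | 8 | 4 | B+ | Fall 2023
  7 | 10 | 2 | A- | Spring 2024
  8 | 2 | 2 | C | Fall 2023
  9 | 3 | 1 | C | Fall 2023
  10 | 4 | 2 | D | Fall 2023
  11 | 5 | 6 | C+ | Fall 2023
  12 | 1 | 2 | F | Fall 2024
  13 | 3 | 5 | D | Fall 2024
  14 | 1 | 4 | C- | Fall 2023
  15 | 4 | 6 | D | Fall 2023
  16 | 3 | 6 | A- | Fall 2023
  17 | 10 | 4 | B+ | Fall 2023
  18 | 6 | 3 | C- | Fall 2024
SELECT p.name, COUNT(DISTINCT c.student_id) AS distinct_student_count FROM enrollments c JOIN courses p ON c.course_id = p.id GROUP BY p.id, p.name

Execution result:
name | distinct_student_count
English 201 | 1
Chemistry 101 | 4
Statistics 101 | 2
Math 101 | 5
Music 101 | 1
Linear Algebra 201 | 3
CS 101 | 1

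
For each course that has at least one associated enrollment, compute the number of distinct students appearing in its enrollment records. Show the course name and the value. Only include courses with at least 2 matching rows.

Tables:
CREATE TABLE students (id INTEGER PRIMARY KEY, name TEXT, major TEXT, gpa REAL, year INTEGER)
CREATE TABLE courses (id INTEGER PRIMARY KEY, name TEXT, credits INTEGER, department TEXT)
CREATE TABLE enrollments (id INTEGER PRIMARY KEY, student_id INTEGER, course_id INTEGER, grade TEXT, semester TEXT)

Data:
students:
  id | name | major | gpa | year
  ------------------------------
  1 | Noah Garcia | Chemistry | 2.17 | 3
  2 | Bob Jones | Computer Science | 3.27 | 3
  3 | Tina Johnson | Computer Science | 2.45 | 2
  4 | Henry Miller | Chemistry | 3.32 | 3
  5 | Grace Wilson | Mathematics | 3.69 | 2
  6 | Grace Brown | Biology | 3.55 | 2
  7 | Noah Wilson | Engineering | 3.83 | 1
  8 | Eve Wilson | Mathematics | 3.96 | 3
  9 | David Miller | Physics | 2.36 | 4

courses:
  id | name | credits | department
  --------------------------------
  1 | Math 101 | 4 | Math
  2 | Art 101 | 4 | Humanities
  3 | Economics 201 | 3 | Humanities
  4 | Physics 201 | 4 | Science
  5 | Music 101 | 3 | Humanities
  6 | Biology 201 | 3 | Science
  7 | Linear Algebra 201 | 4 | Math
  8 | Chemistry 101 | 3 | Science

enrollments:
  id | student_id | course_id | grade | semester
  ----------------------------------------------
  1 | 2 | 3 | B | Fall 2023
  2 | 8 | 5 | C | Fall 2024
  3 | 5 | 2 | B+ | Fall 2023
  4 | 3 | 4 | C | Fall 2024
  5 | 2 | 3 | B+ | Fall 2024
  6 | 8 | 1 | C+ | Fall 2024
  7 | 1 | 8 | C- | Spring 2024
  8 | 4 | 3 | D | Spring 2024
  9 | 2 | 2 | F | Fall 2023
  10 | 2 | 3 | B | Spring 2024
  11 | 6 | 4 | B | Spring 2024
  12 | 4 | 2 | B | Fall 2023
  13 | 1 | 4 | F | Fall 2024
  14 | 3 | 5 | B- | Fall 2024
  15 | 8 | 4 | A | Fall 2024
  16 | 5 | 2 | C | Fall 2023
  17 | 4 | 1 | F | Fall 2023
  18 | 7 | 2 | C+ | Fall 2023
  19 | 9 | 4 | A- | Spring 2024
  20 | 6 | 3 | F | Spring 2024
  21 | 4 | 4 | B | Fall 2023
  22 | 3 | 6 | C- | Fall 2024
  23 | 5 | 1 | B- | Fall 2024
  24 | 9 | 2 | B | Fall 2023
SELECT p.name, COUNT(DISTINCT c.student_id) AS distinct_student_count FROM enrollments c JOIN courses p ON c.course_id = p.id GROUP BY p.id, p.name HAVING COUNT(*) >= 2

Execution result:
name | distinct_student_count
Math 101 | 3
Art 101 | 5
Economics 201 | 3
Physics 201 | 6
Music 101 | 2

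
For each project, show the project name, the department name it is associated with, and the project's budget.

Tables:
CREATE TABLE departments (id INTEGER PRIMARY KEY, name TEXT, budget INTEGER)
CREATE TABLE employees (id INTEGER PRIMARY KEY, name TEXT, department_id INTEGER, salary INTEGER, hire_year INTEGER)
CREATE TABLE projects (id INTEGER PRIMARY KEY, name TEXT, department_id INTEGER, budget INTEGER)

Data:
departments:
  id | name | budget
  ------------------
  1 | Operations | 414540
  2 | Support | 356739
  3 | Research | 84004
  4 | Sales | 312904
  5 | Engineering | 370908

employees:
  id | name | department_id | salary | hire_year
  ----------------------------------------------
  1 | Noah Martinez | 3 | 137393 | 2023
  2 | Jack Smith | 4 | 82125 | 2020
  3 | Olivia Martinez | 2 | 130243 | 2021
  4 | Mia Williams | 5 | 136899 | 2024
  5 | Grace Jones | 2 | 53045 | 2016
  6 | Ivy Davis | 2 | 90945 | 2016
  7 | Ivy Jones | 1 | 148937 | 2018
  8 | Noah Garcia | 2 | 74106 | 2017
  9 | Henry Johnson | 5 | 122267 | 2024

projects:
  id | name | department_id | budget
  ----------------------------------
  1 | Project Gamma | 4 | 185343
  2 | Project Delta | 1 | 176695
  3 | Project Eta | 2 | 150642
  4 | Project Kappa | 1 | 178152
SELECT c.name, p.name AS department, c.budget FROM projects c JOIN departments p ON c.department_id = p.id

Execution result:
name | department | budget
Project Gamma | Sales | 185343
Project Delta | Operations | 176695
Project Eta | Support | 150642
Project Kappa | Operations | 178152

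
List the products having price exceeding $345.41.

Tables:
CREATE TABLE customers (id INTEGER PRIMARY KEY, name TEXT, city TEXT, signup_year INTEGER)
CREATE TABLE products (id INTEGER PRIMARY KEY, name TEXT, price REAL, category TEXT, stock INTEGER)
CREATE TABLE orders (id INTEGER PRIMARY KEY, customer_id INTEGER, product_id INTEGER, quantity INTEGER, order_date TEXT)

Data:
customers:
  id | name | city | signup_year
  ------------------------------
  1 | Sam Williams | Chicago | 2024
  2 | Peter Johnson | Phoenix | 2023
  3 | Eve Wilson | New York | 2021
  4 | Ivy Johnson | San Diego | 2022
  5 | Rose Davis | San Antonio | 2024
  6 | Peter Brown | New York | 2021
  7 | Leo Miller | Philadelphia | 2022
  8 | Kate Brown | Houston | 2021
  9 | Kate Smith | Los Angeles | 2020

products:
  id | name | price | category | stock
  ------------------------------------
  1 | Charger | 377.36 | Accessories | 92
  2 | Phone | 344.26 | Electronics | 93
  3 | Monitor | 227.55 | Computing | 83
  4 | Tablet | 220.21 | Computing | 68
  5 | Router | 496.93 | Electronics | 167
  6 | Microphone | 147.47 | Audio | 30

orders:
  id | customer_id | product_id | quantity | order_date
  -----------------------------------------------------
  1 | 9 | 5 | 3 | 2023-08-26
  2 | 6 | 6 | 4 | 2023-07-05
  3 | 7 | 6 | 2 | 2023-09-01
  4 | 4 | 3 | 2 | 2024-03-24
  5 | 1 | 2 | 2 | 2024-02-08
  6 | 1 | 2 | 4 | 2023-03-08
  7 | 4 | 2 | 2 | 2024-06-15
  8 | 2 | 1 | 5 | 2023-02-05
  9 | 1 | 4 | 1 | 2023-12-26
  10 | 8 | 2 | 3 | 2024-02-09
SELECT name, price FROM products WHERE price > 345.41

Execution result:
name | price
Charger | 377.36
Router | 496.93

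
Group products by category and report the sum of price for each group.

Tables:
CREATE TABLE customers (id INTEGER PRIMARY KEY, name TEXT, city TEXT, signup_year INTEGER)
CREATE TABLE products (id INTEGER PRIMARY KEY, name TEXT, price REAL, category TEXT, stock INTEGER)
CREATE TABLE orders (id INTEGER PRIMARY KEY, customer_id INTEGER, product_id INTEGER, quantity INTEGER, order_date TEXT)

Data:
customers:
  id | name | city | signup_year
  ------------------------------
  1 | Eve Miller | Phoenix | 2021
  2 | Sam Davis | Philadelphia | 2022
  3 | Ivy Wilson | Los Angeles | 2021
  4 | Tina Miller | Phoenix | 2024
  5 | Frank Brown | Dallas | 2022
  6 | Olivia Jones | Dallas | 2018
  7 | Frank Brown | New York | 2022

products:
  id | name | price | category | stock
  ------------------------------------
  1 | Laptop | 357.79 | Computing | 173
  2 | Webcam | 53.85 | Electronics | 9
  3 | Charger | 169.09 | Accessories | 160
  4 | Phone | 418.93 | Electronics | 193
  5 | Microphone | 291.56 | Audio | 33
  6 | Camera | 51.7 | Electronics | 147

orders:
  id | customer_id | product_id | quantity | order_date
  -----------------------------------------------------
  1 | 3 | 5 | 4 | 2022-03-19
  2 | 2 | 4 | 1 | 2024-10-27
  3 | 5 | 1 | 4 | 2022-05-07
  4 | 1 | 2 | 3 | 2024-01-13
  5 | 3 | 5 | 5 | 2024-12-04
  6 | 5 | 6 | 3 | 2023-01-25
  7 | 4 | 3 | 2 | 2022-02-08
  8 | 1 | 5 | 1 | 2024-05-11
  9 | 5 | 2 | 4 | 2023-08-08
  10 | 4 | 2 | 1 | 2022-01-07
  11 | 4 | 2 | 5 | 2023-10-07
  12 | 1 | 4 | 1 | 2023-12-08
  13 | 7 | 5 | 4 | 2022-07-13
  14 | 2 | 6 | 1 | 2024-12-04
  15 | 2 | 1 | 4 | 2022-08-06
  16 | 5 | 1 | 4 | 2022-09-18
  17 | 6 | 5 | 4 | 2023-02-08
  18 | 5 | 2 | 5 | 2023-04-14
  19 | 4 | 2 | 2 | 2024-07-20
SELECT category, SUM(price) AS sum_price FROM products GROUP BY category

Execution result:
category | sum_price
Accessories | 169.09
Audio | 291.56
Computing | 357.79
Electronics | 524.48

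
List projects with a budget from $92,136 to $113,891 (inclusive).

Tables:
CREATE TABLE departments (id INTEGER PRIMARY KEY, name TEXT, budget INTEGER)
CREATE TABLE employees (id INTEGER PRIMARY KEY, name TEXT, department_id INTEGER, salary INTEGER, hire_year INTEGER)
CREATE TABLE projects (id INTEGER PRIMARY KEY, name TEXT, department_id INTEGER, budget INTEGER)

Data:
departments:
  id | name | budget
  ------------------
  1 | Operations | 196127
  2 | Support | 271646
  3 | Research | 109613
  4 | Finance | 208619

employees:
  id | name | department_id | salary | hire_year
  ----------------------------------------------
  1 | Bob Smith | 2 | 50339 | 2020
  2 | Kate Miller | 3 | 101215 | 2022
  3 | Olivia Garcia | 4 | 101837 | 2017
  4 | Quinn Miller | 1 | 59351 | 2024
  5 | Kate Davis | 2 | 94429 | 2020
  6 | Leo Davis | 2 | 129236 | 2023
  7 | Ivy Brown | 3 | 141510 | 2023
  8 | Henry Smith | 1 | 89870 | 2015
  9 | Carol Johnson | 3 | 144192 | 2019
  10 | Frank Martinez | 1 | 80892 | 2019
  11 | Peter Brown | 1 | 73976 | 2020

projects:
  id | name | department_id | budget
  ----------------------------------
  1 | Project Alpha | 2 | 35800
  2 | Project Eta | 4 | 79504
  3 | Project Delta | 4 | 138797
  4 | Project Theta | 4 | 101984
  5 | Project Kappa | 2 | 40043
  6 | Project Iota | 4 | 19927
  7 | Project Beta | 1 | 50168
SELECT name, budget FROM projects WHERE budget BETWEEN 92136 AND 113891

Execution result:
name | budget
Project Theta | 101984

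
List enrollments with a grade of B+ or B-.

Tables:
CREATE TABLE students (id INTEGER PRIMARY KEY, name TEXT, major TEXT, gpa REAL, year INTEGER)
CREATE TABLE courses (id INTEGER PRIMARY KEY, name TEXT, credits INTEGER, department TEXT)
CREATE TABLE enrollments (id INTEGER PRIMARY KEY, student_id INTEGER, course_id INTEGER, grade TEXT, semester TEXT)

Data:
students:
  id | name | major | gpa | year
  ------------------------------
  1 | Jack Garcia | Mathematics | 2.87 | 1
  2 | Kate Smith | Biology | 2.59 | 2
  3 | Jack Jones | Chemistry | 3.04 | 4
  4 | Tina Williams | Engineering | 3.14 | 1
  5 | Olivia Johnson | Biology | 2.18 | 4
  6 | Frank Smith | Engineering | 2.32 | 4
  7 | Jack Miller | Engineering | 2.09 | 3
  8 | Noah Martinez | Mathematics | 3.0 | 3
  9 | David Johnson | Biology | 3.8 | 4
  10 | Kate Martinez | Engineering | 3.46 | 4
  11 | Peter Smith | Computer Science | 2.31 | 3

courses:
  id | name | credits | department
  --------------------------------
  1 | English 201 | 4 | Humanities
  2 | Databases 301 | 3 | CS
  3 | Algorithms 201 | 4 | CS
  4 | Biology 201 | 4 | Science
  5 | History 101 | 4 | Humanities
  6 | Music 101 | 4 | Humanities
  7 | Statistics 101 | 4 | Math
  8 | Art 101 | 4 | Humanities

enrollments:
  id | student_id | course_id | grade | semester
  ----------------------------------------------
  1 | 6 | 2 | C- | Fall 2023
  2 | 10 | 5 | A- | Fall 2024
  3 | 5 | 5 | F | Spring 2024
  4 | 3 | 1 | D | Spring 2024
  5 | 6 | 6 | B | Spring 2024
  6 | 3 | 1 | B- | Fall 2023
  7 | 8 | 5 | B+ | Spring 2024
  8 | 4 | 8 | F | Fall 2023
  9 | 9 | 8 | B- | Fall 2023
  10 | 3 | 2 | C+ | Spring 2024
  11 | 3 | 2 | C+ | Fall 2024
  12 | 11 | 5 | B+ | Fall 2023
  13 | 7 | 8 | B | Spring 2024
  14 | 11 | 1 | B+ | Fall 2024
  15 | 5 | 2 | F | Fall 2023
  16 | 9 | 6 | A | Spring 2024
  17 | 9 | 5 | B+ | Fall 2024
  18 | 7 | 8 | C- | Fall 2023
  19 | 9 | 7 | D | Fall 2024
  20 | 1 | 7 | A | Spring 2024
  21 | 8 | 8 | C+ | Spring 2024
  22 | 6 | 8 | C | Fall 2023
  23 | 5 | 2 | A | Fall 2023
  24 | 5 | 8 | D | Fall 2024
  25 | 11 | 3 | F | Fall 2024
SELECT id, grade FROM enrollments WHERE grade IN ('B+', 'B-')

Execution result:
id | grade
6 | B-
7 | B+
9 | B-
12 | B+
14 | B+
17 | B+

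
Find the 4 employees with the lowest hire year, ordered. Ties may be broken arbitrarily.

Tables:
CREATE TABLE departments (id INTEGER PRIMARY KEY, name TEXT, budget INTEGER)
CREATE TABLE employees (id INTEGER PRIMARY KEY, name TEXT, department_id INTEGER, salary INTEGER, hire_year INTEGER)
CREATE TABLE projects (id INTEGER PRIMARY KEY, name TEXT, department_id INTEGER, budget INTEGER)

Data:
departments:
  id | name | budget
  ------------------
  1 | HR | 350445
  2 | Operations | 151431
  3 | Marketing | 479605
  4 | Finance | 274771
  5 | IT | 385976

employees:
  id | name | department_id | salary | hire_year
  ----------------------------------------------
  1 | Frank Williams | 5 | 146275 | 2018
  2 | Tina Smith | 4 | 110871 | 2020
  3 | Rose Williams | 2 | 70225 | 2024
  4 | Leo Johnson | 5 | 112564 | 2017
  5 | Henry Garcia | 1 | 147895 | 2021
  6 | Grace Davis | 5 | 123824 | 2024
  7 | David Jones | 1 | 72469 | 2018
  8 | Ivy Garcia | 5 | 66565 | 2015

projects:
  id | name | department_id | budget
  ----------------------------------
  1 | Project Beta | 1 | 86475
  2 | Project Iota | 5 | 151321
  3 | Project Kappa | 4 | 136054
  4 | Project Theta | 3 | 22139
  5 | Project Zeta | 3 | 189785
SELECT name, hire_year FROM employees ORDER BY hire_year ASC LIMIT 4

Execution result:
name | hire_year
Ivy Garcia | 2015
Leo Johnson | 2017
Frank Williams | 2018
David Jones | 2018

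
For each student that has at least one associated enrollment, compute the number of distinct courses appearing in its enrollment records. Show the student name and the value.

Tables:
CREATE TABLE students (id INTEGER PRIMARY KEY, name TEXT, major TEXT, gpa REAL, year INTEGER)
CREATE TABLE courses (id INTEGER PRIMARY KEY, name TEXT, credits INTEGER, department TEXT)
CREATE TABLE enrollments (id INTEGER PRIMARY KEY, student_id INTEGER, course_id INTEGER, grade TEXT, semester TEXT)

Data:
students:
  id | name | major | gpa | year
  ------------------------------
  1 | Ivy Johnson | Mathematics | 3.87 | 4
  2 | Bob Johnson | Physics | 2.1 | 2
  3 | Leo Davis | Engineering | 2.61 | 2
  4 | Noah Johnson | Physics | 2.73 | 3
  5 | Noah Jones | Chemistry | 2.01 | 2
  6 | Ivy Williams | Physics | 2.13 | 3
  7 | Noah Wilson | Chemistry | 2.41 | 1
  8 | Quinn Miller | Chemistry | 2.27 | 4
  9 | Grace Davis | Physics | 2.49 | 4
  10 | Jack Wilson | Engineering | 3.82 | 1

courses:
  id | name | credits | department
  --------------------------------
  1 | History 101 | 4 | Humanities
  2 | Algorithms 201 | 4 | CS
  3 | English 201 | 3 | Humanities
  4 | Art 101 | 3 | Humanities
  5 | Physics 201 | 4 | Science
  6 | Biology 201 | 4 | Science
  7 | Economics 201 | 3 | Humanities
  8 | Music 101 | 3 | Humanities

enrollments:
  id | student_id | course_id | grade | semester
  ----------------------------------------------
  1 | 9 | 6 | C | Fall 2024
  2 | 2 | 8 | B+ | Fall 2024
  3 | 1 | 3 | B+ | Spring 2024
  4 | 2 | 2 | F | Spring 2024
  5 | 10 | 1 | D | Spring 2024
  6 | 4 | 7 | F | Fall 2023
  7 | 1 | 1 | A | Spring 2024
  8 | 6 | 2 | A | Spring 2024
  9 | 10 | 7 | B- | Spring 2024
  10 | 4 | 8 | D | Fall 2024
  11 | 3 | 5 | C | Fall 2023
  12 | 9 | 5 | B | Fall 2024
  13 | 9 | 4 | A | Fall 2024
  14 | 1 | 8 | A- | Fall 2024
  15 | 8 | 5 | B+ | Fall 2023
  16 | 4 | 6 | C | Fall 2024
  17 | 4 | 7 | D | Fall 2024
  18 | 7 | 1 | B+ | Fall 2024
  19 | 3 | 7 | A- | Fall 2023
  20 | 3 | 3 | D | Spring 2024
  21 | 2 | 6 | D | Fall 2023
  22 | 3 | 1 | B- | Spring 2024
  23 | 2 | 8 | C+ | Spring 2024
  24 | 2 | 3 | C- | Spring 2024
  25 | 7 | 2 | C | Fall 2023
SELECT p.name, COUNT(DISTINCT c.course_id) AS distinct_course_count FROM enrollments c JOIN students p ON c.student_id = p.id GROUP BY p.id, p.name

Execution result:
name | distinct_course_count
Ivy Johnson | 3
Bob Johnson | 4
Leo Davis | 4
Noah Johnson | 3
Ivy Williams | 1
Noah Wilson | 2
Quinn Miller | 1
Grace Davis | 3
Jack Wilson | 2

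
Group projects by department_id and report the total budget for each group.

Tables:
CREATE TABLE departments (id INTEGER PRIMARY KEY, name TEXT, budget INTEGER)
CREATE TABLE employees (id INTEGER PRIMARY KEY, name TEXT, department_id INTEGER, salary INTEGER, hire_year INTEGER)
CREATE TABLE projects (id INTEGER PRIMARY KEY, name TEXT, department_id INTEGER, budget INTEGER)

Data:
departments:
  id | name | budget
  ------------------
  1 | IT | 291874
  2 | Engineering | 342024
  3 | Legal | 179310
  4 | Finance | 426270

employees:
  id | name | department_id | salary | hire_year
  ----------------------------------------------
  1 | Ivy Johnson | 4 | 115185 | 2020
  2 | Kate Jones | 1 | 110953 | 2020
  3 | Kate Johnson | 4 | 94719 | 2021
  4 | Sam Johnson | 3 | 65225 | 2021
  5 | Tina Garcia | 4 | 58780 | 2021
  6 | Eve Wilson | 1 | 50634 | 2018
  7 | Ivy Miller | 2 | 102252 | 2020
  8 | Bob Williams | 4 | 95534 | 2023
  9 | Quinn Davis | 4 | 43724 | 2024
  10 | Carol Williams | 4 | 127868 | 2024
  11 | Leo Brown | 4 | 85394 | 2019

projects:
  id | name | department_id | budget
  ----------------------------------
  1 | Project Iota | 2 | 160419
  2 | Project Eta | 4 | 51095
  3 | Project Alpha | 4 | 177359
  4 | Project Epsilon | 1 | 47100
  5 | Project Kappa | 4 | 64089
SELECT department_id, SUM(budget) AS sum_budget FROM projects GROUP BY department_id

Execution result:
department_id | sum_budget
1 | 47100
2 | 160419
4 | 292543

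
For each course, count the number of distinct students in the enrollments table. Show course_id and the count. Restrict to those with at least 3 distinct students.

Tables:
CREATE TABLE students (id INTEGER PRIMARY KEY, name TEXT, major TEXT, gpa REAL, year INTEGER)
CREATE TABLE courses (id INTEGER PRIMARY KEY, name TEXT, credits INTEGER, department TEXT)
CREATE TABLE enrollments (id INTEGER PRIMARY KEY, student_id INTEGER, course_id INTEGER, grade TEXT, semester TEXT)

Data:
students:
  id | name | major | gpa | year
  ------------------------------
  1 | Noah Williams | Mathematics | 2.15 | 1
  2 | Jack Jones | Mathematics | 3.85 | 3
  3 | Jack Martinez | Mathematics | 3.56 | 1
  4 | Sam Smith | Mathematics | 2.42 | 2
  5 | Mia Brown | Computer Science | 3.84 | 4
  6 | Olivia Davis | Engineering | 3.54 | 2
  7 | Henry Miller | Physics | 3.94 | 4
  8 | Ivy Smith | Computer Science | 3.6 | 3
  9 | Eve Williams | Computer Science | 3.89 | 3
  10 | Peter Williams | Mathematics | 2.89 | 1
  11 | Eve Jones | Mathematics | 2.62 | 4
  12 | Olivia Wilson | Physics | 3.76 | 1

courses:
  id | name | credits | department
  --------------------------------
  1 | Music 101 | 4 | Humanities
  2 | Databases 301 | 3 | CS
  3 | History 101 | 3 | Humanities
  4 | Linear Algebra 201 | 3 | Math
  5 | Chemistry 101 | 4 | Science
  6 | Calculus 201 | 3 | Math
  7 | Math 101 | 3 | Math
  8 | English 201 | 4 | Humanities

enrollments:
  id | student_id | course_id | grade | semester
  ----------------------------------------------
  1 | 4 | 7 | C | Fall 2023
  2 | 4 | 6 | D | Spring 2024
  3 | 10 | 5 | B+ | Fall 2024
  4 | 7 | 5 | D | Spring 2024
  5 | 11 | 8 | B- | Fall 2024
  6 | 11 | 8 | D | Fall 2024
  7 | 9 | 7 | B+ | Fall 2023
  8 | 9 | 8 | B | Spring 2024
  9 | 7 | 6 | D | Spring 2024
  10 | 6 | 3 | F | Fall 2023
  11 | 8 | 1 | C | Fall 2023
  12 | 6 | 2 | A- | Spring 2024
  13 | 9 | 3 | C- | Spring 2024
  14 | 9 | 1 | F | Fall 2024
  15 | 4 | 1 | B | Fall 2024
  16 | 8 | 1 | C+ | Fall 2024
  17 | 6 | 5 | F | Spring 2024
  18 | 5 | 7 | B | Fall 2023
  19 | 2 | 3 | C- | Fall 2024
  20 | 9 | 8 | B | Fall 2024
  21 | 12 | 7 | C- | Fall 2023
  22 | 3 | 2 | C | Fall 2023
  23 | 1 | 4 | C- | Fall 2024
SELECT course_id, COUNT(DISTINCT student_id) AS distinct_student_count FROM enrollments GROUP BY course_id HAVING COUNT(DISTINCT student_id) >= 3

Execution result:
course_id | distinct_student_count
1 | 3
3 | 3
5 | 3
7 | 4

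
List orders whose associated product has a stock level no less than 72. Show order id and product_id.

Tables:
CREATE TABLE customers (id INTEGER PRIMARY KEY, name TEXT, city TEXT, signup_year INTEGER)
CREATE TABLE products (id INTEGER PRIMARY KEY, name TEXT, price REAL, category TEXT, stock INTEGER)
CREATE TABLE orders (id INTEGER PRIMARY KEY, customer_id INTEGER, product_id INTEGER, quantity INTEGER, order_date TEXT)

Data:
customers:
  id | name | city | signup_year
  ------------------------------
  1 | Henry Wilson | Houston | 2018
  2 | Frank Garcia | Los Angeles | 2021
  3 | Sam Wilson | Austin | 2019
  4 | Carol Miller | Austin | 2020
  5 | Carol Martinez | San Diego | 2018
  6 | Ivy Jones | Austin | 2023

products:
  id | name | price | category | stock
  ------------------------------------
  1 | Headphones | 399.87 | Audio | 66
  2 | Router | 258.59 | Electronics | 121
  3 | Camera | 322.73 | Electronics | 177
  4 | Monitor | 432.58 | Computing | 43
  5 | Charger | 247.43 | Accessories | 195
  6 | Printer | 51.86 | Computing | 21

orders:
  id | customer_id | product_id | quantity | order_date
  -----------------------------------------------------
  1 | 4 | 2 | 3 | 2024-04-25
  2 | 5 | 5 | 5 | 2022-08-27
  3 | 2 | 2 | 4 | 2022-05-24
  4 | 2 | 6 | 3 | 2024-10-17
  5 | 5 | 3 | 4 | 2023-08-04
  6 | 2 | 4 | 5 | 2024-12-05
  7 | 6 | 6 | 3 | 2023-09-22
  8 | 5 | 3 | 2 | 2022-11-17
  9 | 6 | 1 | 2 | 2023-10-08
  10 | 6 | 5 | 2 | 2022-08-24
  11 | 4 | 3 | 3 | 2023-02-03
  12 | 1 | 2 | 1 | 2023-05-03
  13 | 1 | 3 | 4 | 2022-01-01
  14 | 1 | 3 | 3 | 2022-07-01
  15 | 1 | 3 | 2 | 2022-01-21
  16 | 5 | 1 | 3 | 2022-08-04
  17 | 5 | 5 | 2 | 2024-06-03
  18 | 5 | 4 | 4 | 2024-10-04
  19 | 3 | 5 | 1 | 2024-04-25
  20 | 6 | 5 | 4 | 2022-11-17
SELECT id, product_id FROM orders WHERE product_id IN (SELECT id FROM products WHERE stock >= 72)

Execution result:
id | product_id
1 | 2
2 | 5
3 | 2
5 | 3
8 | 3
10 | 5
11 | 3
12 | 2
13 | 3
14 | 3
15 | 3
17 | 5
19 | 5
20 | 5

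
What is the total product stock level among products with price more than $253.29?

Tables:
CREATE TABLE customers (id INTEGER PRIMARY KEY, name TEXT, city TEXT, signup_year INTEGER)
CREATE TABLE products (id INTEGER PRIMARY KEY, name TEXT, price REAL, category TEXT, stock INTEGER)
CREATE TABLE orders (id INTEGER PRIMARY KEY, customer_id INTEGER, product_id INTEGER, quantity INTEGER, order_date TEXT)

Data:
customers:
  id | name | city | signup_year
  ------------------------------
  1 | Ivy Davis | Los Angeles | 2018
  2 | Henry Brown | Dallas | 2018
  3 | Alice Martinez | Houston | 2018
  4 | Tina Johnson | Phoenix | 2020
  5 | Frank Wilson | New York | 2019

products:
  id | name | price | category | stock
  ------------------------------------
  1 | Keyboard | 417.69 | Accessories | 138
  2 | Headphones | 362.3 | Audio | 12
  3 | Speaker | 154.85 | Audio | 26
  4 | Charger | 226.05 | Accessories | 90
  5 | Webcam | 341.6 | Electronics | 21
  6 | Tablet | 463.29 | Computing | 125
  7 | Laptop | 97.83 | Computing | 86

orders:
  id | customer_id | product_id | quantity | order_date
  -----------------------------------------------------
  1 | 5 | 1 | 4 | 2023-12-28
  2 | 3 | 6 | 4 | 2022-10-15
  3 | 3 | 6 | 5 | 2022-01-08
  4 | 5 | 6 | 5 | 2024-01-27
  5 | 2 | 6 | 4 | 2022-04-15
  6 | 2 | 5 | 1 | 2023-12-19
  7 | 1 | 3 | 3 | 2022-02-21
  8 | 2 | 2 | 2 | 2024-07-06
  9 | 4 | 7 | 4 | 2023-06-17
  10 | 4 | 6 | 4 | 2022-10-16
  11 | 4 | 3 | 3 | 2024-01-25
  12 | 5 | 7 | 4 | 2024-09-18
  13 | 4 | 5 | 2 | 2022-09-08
SELECT SUM(stock) FROM products WHERE price > 253.29

Execution result:
296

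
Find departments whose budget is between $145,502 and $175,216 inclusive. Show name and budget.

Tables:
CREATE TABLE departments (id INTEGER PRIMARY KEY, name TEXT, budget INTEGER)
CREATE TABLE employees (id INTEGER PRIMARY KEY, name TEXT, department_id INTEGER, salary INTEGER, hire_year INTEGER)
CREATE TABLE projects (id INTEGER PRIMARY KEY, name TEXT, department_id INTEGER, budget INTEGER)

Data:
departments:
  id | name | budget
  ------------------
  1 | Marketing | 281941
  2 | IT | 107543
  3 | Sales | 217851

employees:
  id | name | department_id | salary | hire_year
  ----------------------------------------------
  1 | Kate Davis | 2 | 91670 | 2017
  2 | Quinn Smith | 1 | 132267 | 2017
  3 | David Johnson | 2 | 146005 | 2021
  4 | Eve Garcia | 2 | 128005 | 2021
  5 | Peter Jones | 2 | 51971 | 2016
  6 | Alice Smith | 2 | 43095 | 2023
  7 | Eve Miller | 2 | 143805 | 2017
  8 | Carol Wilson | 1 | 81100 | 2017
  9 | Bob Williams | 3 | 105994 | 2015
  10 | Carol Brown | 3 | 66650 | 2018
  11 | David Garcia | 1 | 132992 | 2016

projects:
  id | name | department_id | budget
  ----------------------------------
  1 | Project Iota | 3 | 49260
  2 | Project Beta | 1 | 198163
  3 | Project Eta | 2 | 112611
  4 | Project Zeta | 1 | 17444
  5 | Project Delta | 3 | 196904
SELECT name, budget FROM departments WHERE budget BETWEEN 145502 AND 175216

Execution result:
(no rows)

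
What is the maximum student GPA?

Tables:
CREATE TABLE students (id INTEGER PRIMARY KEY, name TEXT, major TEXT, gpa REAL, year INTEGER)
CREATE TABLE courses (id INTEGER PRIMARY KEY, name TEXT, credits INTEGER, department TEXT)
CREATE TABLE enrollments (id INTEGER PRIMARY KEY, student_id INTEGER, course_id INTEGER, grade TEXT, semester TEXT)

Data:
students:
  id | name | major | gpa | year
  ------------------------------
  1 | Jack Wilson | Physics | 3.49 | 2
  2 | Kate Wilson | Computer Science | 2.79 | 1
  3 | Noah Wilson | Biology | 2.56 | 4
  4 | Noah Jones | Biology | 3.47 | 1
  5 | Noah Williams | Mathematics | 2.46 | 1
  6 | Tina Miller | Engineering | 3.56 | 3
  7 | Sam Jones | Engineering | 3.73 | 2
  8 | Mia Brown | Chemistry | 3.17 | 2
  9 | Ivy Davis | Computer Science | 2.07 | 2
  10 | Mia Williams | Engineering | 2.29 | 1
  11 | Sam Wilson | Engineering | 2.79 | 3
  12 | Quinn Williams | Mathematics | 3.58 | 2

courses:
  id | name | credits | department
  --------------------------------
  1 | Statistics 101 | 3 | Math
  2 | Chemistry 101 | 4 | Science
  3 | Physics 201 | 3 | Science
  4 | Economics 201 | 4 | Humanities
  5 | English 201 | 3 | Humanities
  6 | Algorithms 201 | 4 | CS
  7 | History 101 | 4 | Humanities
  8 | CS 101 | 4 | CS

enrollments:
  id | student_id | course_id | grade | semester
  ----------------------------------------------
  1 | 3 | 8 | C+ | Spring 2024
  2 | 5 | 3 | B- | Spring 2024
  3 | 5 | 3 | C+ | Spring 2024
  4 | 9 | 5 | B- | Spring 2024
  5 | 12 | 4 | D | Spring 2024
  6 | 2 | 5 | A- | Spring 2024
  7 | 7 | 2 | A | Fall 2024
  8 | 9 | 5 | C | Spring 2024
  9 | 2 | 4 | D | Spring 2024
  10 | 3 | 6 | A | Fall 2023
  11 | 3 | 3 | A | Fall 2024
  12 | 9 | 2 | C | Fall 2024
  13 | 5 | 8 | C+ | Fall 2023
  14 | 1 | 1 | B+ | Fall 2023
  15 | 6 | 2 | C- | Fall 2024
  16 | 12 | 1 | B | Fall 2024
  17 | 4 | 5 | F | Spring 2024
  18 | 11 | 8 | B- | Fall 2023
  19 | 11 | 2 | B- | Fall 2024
SELECT MAX(gpa) FROM students

Execution result:
3.73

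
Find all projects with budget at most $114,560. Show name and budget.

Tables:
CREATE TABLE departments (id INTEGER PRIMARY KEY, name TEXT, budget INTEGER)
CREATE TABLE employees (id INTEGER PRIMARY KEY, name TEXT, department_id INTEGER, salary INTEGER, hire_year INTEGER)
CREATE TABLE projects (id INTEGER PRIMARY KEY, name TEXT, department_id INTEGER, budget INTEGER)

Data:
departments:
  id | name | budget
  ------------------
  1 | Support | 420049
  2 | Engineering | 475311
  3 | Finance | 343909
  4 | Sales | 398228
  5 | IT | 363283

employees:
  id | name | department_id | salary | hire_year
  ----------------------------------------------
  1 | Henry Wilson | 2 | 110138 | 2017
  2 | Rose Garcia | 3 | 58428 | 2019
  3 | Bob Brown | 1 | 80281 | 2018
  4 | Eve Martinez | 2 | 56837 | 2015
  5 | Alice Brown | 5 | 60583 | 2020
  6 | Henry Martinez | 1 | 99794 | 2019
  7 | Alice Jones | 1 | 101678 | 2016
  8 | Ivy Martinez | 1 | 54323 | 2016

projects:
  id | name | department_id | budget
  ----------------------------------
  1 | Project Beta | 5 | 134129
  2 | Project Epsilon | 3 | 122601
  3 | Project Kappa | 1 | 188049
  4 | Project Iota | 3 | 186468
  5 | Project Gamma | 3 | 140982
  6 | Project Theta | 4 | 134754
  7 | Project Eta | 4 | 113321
SELECT name, budget FROM projects WHERE budget <= 114560

Execution result:
name | budget
Project Eta | 113321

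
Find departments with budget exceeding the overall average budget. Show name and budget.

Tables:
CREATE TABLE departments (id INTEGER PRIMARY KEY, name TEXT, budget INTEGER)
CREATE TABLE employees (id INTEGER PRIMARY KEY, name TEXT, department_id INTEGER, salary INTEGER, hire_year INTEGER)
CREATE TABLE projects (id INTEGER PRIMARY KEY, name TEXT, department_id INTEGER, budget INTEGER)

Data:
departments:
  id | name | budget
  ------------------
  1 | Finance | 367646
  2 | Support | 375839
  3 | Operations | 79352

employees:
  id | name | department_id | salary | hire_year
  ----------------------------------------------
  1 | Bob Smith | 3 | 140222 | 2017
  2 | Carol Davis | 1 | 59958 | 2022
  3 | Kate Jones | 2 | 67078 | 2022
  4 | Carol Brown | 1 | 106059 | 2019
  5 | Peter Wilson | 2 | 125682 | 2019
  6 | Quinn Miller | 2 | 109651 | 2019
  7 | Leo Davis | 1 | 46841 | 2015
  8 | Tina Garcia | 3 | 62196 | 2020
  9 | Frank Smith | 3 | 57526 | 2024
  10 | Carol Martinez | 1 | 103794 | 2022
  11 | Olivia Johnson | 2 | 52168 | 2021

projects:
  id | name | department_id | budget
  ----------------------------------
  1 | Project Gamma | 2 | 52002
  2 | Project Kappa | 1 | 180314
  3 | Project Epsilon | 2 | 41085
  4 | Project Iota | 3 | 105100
SELECT name, budget FROM departments WHERE budget > (SELECT AVG(budget) FROM departments)

Execution result:
name | budget
Finance | 367646
Support | 375839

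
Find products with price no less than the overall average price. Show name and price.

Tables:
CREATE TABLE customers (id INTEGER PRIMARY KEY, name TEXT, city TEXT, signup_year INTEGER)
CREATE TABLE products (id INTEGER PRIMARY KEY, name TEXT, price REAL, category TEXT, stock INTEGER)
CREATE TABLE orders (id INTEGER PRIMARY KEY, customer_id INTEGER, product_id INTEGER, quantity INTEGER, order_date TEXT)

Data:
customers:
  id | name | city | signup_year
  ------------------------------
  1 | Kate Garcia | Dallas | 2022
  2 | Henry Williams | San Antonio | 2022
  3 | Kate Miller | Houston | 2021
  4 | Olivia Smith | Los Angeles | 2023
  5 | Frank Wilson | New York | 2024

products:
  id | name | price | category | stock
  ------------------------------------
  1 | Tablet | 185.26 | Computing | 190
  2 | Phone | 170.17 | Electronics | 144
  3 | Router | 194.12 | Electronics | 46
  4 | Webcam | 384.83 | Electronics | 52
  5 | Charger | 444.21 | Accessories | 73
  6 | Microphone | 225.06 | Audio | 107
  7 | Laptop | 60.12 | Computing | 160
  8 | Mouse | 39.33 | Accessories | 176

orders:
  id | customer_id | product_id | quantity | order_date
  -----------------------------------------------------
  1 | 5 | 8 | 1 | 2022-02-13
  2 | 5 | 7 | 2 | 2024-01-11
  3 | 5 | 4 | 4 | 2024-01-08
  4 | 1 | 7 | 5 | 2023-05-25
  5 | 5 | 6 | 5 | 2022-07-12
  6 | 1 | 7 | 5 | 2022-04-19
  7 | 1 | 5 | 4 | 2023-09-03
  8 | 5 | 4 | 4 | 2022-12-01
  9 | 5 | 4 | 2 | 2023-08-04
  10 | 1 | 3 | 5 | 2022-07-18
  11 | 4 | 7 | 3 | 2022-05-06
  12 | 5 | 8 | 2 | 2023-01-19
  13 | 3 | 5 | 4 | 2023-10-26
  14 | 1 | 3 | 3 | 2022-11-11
SELECT name, price FROM products WHERE price >= (SELECT AVG(price) FROM products)

Execution result:
name | price
Webcam | 384.83
Charger | 444.21
Microphone | 225.06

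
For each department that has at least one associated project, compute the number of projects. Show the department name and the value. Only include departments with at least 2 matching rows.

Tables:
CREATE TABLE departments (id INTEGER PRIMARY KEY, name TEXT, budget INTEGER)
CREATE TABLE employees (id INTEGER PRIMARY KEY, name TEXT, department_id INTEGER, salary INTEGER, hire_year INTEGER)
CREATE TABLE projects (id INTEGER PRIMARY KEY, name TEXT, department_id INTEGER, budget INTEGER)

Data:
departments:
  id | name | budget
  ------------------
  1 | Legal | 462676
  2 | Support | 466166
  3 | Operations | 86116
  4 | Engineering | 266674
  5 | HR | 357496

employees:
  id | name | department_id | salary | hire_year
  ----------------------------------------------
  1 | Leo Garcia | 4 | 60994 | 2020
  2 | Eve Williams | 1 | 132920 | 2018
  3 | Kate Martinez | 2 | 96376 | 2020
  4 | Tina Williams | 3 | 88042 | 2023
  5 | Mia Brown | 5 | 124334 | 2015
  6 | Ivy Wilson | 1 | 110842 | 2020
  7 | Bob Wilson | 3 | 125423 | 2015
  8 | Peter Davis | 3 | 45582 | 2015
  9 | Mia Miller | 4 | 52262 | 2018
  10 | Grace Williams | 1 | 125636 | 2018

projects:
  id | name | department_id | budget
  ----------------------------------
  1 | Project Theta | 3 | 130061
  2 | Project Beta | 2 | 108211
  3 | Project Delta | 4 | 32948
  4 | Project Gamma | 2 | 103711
SELECT p.name, COUNT(*) AS n FROM projects c JOIN departments p ON c.department_id = p.id GROUP BY p.id, p.name HAVING COUNT(*) >= 2

Execution result:
name | n
Support | 2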